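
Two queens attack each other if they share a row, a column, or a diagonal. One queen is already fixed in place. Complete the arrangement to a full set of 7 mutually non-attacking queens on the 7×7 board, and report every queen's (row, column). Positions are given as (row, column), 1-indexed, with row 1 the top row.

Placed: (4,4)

Row 1: attacked by (4,4)→{1,4,7}. Safe: 2, 3, 5, 6. Place at column 3.
Row 2: attacked by (1,3)→{2,3,4}; (4,4)→{2,4,6}. Safe: 1, 5, 7. Place at column 1.
Row 3: attacked by (1,3)→{1,3,5}; (2,1)→{1,2}; (4,4)→{3,4,5}. Safe: 6, 7. Place at column 6.
Row 5: attacked by (1,3)→{3,7}; (2,1)→{1,4}; (3,6)→{4,6}; (4,4)→{3,4,5}. Safe: 2. Place at column 2.
Row 6: attacked by (1,3)→{3}; (2,1)→{1,5}; (3,6)→{3,6}; (4,4)→{2,4,6}; (5,2)→{1,2,3}. Safe: 7. Place at column 7.
Row 7: attacked by (1,3)→{3}; (2,1)→{1,6}; (3,6)→{2,6}; (4,4)→{1,4,7}; (5,2)→{2,4}; (6,7)→{6,7}. Safe: 5. Place at column 5.
Columns [3, 1, 6, 4, 2, 7, 5], r−c [-2, 1, -3, 0, 3, -1, 2], r+c [4, 3, 9, 8, 7, 13, 12] are all distinct, so no two queens attack.

(1,3) (2,1) (3,6) (4,4) (5,2) (6,7) (7,5)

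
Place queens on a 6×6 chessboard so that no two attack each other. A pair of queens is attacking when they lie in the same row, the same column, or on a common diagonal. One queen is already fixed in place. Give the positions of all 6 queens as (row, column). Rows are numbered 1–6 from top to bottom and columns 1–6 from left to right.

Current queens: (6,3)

(1,4) (2,1) (3,5) (4,2) (5,6) (6,3)

Row 1: attacked by (6,3)→{3}. Safe: 1, 2, 4, 5, 6. Place at column 4.
Row 2: attacked by (1,4)→{3,4,5}; (6,3)→{3}. Safe: 1, 2, 6. Place at column 1.
Row 3: attacked by (1,4)→{2,4,6}; (2,1)→{1,2}; (6,3)→{3,6}. Safe: 5. Place at column 5.
Row 4: attacked by (1,4)→{1,4}; (2,1)→{1,3}; (3,5)→{4,5,6}; (6,3)→{1,3,5}. Safe: 2. Place at column 2.
Row 5: attacked by (1,4)→{4}; (2,1)→{1,4}; (3,5)→{3,5}; (4,2)→{1,2,3}; (6,3)→{2,3,4}. Safe: 6. Place at column 6.
Columns [4, 1, 5, 2, 6, 3], r−c [-3, 1, -2, 2, -1, 3], r+c [5, 3, 8, 6, 11, 9] are all distinct, so no two queens attack.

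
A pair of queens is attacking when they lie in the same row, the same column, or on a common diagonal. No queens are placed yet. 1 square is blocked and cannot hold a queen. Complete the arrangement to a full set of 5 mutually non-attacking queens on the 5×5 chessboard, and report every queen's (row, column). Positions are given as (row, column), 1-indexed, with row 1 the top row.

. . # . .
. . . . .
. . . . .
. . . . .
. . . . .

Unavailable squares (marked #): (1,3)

(1,2) (2,5) (3,3) (4,1) (5,4)

Row 1: Blocked: 3. Safe: 1, 2, 4, 5. Place at column 2.
Row 2: attacked by (1,2)→{1,2,3}. Safe: 4, 5. Place at column 5.
Row 3: attacked by (1,2)→{2,4}; (2,5)→{4,5}. Safe: 1, 3. Place at column 3.
Row 4: attacked by (1,2)→{2,5}; (2,5)→{3,5}; (3,3)→{2,3,4}. Safe: 1. Place at column 1.
Row 5: attacked by (1,2)→{2}; (2,5)→{2,5}; (3,3)→{1,3,5}; (4,1)→{1,2}. Safe: 4. Place at column 4.
Columns [2, 5, 3, 1, 4], r−c [-1, -3, 0, 3, 1], r+c [3, 7, 6, 5, 9] are all distinct, so no two queens attack.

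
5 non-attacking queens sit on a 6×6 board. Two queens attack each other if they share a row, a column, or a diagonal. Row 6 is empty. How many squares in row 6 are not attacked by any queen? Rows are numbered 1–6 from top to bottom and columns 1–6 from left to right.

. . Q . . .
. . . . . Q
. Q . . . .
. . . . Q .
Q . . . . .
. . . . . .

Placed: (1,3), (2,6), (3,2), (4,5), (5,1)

(1,3) attacks row 6 at column 3.
(2,6) attacks row 6 at column 6 and diagonals 2.
(3,2) attacks row 6 at column 2 and diagonals 5.
(4,5) attacks row 6 at column 5 and diagonals 3.
(5,1) attacks row 6 at column 1 and diagonals 2.
Attacked columns: {1, 2, 3, 5, 6}. Safe: {4}.

1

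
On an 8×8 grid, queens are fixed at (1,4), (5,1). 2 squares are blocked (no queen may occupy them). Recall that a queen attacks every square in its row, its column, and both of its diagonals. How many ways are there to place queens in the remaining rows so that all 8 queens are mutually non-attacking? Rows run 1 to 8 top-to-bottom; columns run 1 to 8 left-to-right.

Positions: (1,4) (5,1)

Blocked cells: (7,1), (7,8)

4

Branch on row 2: col 2 → 2; col 6 → 1; col 7 → 0; col 8 → 1.
Sum: 2 + 1 + 0 + 1 = 4.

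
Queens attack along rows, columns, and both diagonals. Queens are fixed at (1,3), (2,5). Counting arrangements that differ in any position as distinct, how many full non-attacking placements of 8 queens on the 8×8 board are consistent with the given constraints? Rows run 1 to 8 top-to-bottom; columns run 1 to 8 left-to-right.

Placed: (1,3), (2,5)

4

Branch on row 3: col 2 → 2; col 7 → 1; col 8 → 1.
Sum: 2 + 1 + 1 = 4.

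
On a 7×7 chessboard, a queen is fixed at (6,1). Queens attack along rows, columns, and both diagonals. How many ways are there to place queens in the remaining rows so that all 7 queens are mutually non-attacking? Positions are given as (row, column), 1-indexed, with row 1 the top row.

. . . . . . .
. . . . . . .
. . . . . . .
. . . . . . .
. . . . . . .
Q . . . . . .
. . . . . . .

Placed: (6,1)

7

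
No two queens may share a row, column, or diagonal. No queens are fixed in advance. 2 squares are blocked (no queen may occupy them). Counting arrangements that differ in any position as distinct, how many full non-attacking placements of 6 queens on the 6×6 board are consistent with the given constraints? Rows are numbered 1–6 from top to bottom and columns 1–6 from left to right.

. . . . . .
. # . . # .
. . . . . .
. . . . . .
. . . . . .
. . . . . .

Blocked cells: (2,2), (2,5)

4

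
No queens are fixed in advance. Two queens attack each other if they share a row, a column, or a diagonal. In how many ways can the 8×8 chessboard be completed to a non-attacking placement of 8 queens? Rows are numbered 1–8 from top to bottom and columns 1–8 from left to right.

92

Branch on row 1: col 1 → 4; col 2 → 8; col 3 → 16; col 4 → 18; col 5 → 18; col 6 → 16; col 7 → 8; col 8 → 4.
Sum: 4 + 8 + 16 + 18 + 18 + 16 + 8 + 4 = 92.
(This is the classic 8-queens count.)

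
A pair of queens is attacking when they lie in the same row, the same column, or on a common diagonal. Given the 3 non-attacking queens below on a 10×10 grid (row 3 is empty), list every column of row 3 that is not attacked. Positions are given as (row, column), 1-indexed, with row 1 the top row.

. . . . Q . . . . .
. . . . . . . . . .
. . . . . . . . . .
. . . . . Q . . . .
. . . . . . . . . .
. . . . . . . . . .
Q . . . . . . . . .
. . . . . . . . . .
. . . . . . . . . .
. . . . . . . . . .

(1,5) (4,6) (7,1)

columns 2, 4, 8, 9, 10

(1,5) attacks row 3 at column 5 and diagonals 3, 7.
(4,6) attacks row 3 at column 6 and diagonals 5, 7.
(7,1) attacks row 3 at column 1 and diagonals 5.
Attacked columns: {1, 3, 5, 6, 7}. Safe: {2, 4, 8, 9, 10}.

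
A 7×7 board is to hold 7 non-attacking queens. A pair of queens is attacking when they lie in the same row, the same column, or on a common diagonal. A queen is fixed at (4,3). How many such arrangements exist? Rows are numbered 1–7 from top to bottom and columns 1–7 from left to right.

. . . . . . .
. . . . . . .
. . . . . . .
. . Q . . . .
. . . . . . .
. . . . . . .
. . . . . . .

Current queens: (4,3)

Branch on row 1: col 1 → 1; col 2 → 1; col 4 → 1; col 5 → 1; col 7 → 0.
Sum: 1 + 1 + 1 + 1 + 0 = 4.

4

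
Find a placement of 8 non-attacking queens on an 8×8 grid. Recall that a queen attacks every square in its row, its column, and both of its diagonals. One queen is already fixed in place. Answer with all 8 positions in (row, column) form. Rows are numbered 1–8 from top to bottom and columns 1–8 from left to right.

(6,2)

Row 1: attacked by (6,2)→{2,7}. Safe: 1, 3, 4, 5, 6, 8. Place at column 1.
Row 2: attacked by (1,1)→{1,2}; (6,2)→{2,6}. Safe: 3, 4, 5, 7, 8. Place at column 7.
Row 3: attacked by (1,1)→{1,3}; (2,7)→{6,7,8}; (6,2)→{2,5}. Safe: 4. Place at column 4.
Row 4: attacked by (1,1)→{1,4}; (2,7)→{5,7}; (3,4)→{3,4,5}; (6,2)→{2,4}. Safe: 6, 8. Place at column 6.
Row 5: attacked by (1,1)→{1,5}; (2,7)→{4,7}; (3,4)→{2,4,6}; (4,6)→{5,6,7}; (6,2)→{1,2,3}. Safe: 8. Place at column 8.
Row 7: attacked by (1,1)→{1,7}; (2,7)→{2,7}; (3,4)→{4,8}; (4,6)→{3,6}; (5,8)→{6,8}; (6,2)→{1,2,3}. Safe: 5. Place at column 5.
Row 8: attacked by (1,1)→{1,8}; (2,7)→{1,7}; (3,4)→{4}; (4,6)→{2,6}; (5,8)→{5,8}; (6,2)→{2,4}; (7,5)→{4,5,6}. Safe: 3. Place at column 3.
Columns [1, 7, 4, 6, 8, 2, 5, 3], r−c [0, -5, -1, -2, -3, 4, 2, 5], r+c [2, 9, 7, 10, 13, 8, 12, 11] are all distinct, so no two queens attack.

(1,1) (2,7) (3,4) (4,6) (5,8) (6,2) (7,5) (8,3)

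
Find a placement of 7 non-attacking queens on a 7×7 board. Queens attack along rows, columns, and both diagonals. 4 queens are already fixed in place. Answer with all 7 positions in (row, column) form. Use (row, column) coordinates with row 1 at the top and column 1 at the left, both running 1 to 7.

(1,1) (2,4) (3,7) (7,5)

Row 4: attacked by (1,1)→{1,4}; (2,4)→{2,4,6}; (3,7)→{6,7}; (7,5)→{2,5}. Safe: 3. Place at column 3.
Row 5: attacked by (1,1)→{1,5}; (2,4)→{1,4,7}; (3,7)→{5,7}; (4,3)→{2,3,4}; (7,5)→{3,5,7}. Safe: 6. Place at column 6.
Row 6: attacked by (1,1)→{1,6}; (2,4)→{4}; (3,7)→{4,7}; (4,3)→{1,3,5}; (5,6)→{5,6,7}; (7,5)→{4,5,6}. Safe: 2. Place at column 2.
Columns [1, 4, 7, 3, 6, 2, 5], r−c [0, -2, -4, 1, -1, 4, 2], r+c [2, 6, 10, 7, 11, 8, 12] are all distinct, so no two queens attack.

(1,1) (2,4) (3,7) (4,3) (5,6) (6,2) (7,5)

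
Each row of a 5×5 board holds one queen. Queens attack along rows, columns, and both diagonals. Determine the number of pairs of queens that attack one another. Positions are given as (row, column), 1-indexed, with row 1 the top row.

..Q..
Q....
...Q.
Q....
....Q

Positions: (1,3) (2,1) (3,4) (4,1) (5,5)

1

Same column: (2,1)–(4,1) (column 1).
Total attacking pairs: 1.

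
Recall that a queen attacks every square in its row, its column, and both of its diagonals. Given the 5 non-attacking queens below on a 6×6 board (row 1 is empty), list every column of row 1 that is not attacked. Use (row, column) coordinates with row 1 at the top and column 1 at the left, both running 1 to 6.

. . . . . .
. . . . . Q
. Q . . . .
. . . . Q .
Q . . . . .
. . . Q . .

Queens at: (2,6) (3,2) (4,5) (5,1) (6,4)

columns 3

(2,6) attacks row 1 at column 6 and diagonals 5.
(3,2) attacks row 1 at column 2 and diagonals 4.
(4,5) attacks row 1 at column 5 and diagonals 2.
(5,1) attacks row 1 at column 1 and diagonals 5.
(6,4) attacks row 1 at column 4.
Attacked columns: {1, 2, 4, 5, 6}. Safe: {3}.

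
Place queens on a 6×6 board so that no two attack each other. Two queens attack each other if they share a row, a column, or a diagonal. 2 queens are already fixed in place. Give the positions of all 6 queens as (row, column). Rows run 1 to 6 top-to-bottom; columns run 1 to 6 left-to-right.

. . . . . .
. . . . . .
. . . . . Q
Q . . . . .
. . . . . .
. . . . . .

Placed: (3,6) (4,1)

Row 1: attacked by (3,6)→{4,6}; (4,1)→{1,4}. Safe: 2, 3, 5. Place at column 2.
Row 2: attacked by (1,2)→{1,2,3}; (3,6)→{5,6}; (4,1)→{1,3}. Safe: 4. Place at column 4.
Row 5: attacked by (1,2)→{2,6}; (2,4)→{1,4}; (3,6)→{4,6}; (4,1)→{1,2}. Safe: 3, 5. Place at column 3.
Row 6: attacked by (1,2)→{2}; (2,4)→{4}; (3,6)→{3,6}; (4,1)→{1,3}; (5,3)→{2,3,4}. Safe: 5. Place at column 5.
Columns [2, 4, 6, 1, 3, 5], r−c [-1, -2, -3, 3, 2, 1], r+c [3, 6, 9, 5, 8, 11] are all distinct, so no two queens attack.

(1,2) (2,4) (3,6) (4,1) (5,3) (6,5)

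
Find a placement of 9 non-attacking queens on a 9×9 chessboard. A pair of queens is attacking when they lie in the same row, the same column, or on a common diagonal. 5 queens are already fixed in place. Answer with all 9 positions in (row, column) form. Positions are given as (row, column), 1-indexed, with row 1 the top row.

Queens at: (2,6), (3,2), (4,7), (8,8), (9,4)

(1,9) (2,6) (3,2) (4,7) (5,1) (6,3) (7,5) (8,8) (9,4)

Row 1: attacked by (2,6)→{5,6,7}; (3,2)→{2,4}; (4,7)→{4,7}; (8,8)→{1,8}; (9,4)→{4}. Safe: 3, 9. Place at column 9.
Row 5: attacked by (1,9)→{5,9}; (2,6)→{3,6,9}; (3,2)→{2,4}; (4,7)→{6,7,8}; (8,8)→{5,8}; (9,4)→{4,8}. Safe: 1. Place at column 1.
Row 6: attacked by (1,9)→{4,9}; (2,6)→{2,6}; (3,2)→{2,5}; (4,7)→{5,7,9}; (5,1)→{1,2}; (8,8)→{6,8}; (9,4)→{1,4,7}. Safe: 3. Place at column 3.
Row 7: attacked by (1,9)→{3,9}; (2,6)→{1,6}; (3,2)→{2,6}; (4,7)→{4,7}; (5,1)→{1,3}; (6,3)→{2,3,4}; (8,8)→{7,8,9}; (9,4)→{2,4,6}. Safe: 5. Place at column 5.
Columns [9, 6, 2, 7, 1, 3, 5, 8, 4], r−c [-8, -4, 1, -3, 4, 3, 2, 0, 5], r+c [10, 8, 5, 11, 6, 9, 12, 16, 13] are all distinct, so no two queens attack.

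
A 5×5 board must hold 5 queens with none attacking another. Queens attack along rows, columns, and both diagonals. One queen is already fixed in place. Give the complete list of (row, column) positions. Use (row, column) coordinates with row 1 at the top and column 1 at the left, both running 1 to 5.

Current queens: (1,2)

Row 2: attacked by (1,2)→{1,2,3}. Safe: 4, 5. Place at column 4.
Row 3: attacked by (1,2)→{2,4}; (2,4)→{3,4,5}. Safe: 1. Place at column 1.
Row 4: attacked by (1,2)→{2,5}; (2,4)→{2,4}; (3,1)→{1,2}. Safe: 3. Place at column 3.
Row 5: attacked by (1,2)→{2}; (2,4)→{1,4}; (3,1)→{1,3}; (4,3)→{2,3,4}. Safe: 5. Place at column 5.
Columns [2, 4, 1, 3, 5], r−c [-1, -2, 2, 1, 0], r+c [3, 6, 4, 7, 10] are all distinct, so no two queens attack.

(1,2) (2,4) (3,1) (4,3) (5,5)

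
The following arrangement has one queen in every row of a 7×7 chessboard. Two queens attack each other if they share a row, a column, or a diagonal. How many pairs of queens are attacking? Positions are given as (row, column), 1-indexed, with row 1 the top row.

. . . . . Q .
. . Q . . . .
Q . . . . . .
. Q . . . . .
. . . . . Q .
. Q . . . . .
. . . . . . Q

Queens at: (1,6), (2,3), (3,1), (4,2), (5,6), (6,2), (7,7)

4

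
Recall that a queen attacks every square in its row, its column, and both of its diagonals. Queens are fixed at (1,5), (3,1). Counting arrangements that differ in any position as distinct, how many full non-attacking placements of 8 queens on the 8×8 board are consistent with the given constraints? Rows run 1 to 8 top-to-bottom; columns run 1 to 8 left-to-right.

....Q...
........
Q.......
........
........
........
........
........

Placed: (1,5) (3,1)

Branch on row 2: col 3 → 2; col 7 → 2; col 8 → 0.
Sum: 2 + 2 + 0 = 4.

4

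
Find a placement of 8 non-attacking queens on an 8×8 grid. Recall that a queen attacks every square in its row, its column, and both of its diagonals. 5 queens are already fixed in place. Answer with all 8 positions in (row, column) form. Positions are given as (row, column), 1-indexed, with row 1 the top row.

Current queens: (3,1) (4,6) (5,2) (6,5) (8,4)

(1,8) (2,3) (3,1) (4,6) (5,2) (6,5) (7,7) (8,4)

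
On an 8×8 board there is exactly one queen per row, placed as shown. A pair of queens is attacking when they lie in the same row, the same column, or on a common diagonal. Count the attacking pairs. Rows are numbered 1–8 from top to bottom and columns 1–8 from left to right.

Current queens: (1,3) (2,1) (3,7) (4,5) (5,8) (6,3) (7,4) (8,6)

3

Same column: (1,3)–(6,3) (column 3).
Same diagonal: (4,5)–(6,3) (|4−6| = |5−3| = 2); (6,3)–(7,4) (|6−7| = |3−4| = 1).
Total attacking pairs: 3.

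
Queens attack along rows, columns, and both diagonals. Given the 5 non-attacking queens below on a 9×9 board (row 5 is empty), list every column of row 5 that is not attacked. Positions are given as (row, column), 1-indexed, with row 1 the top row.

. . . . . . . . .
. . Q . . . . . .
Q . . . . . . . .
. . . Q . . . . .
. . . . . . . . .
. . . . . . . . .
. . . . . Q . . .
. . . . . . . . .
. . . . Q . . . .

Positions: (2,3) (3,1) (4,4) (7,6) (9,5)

columns 2, 7

(2,3) attacks row 5 at column 3 and diagonals 6.
(3,1) attacks row 5 at column 1 and diagonals 3.
(4,4) attacks row 5 at column 4 and diagonals 3, 5.
(7,6) attacks row 5 at column 6 and diagonals 4, 8.
(9,5) attacks row 5 at column 5 and diagonals 1, 9.
Attacked columns: {1, 3, 4, 5, 6, 8, 9}. Safe: {2, 7}.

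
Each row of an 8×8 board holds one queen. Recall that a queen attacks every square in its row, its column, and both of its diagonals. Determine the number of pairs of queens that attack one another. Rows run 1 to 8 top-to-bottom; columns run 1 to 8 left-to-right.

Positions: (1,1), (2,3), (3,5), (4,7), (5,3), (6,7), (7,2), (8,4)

4

Same column: (2,3)–(5,3) (column 3); (4,7)–(6,7) (column 7).
Same diagonal: (2,3)–(6,7) (|2−6| = |3−7| = 4); (3,5)–(5,3) (|3−5| = |5−3| = 2).
Total attacking pairs: 4.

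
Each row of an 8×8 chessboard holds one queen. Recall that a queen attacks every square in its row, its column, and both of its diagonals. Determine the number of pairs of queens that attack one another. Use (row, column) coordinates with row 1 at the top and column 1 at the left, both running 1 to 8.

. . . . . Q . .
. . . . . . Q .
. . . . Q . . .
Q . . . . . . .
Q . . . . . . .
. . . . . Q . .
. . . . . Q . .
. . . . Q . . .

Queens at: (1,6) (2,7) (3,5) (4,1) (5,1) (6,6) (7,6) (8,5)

Same column: (1,6)–(6,6) (column 6); (1,6)–(7,6) (column 6); (3,5)–(8,5) (column 5); (4,1)–(5,1) (column 1); (6,6)–(7,6) (column 6).
Same diagonal: (1,6)–(2,7) (|1−2| = |6−7| = 1); (4,1)–(8,5) (|4−8| = |1−5| = 4); (7,6)–(8,5) (|7−8| = |6−5| = 1).
Total attacking pairs: 8.

8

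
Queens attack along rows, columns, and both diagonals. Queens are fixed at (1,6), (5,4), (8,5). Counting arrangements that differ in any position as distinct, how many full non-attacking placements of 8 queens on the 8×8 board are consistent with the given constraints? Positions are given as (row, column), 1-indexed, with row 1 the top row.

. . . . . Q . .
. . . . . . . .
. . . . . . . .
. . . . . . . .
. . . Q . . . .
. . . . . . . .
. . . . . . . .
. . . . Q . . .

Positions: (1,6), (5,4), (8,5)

2

Branch on row 2: col 2 → 0; col 3 → 2; col 8 → 0.
Sum: 0 + 2 + 0 = 2.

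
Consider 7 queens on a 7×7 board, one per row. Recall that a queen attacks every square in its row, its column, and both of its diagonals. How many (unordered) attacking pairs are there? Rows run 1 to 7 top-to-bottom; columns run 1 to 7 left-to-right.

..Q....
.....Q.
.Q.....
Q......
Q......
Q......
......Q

4

Same column: (4,1)–(5,1) (column 1); (4,1)–(6,1) (column 1); (5,1)–(6,1) (column 1).
Same diagonal: (3,2)–(4,1) (|3−4| = |2−1| = 1).
Total attacking pairs: 4.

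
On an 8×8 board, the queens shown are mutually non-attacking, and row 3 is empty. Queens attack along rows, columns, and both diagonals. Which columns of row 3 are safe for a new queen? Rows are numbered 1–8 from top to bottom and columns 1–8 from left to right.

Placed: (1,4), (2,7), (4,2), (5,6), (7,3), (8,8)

columns 5

(1,4) attacks row 3 at column 4 and diagonals 2, 6.
(2,7) attacks row 3 at column 7 and diagonals 6, 8.
(4,2) attacks row 3 at column 2 and diagonals 1, 3.
(5,6) attacks row 3 at column 6 and diagonals 4, 8.
(7,3) attacks row 3 at column 3 and diagonals 7.
(8,8) attacks row 3 at column 8 and diagonals 3.
Attacked columns: {1, 2, 3, 4, 6, 7, 8}. Safe: {5}.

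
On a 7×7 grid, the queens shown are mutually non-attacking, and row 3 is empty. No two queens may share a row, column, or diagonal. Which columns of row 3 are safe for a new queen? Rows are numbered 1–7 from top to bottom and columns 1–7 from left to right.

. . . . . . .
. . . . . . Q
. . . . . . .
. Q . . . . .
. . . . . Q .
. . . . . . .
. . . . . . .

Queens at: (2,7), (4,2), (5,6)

(2,7) attacks row 3 at column 7 and diagonals 6.
(4,2) attacks row 3 at column 2 and diagonals 1, 3.
(5,6) attacks row 3 at column 6 and diagonals 4.
Attacked columns: {1, 2, 3, 4, 6, 7}. Safe: {5}.

columns 5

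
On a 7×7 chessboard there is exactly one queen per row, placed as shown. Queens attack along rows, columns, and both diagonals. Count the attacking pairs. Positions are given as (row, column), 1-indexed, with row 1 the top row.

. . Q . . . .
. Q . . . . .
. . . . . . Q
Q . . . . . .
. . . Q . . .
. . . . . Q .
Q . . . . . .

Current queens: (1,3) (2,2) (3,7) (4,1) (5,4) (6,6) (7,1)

Same column: (4,1)–(7,1) (column 1).
Same diagonal: (1,3)–(2,2) (|1−2| = |3−2| = 1); (2,2)–(6,6) (|2−6| = |2−6| = 4).
Total attacking pairs: 3.

3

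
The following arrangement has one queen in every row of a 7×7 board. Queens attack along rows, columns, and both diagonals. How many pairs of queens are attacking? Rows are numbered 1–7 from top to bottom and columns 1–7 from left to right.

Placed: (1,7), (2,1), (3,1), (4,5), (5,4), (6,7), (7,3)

Same column: (1,7)–(6,7) (column 7); (2,1)–(3,1) (column 1).
Same diagonal: (2,1)–(5,4) (|2−5| = |1−4| = 3); (4,5)–(5,4) (|4−5| = |5−4| = 1); (4,5)–(6,7) (|4−6| = |5−7| = 2).
Total attacking pairs: 5.

5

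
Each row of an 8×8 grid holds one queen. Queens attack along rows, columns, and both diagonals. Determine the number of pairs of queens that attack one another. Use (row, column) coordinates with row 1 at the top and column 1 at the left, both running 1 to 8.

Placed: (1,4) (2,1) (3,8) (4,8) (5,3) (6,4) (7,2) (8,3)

Same column: (1,4)–(6,4) (column 4); (3,8)–(4,8) (column 8); (5,3)–(8,3) (column 3).
Same diagonal: (3,8)–(8,3) (|3−8| = |8−3| = 5); (5,3)–(6,4) (|5−6| = |3−4| = 1); (7,2)–(8,3) (|7−8| = |2−3| = 1).
Total attacking pairs: 6.

6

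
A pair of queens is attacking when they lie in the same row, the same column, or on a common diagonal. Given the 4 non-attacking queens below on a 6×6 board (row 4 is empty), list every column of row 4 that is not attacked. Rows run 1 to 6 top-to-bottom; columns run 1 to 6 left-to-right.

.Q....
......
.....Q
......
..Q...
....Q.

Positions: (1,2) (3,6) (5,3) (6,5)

columns 1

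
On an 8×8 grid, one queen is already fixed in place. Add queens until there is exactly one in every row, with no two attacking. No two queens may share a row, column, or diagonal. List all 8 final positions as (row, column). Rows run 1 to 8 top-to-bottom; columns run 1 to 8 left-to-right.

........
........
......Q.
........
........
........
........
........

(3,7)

(1,6) (2,2) (3,7) (4,1) (5,3) (6,5) (7,8) (8,4)

Row 1: attacked by (3,7)→{5,7}. Safe: 1, 2, 3, 4, 6, 8. Place at column 6.
Row 2: attacked by (1,6)→{5,6,7}; (3,7)→{6,7,8}. Safe: 1, 2, 3, 4. Place at column 2.
Row 4: attacked by (1,6)→{3,6}; (2,2)→{2,4}; (3,7)→{6,7,8}. Safe: 1, 5. Place at column 1.
Row 5: attacked by (1,6)→{2,6}; (2,2)→{2,5}; (3,7)→{5,7}; (4,1)→{1,2}. Safe: 3, 4, 8. Place at column 3.
Row 6: attacked by (1,6)→{1,6}; (2,2)→{2,6}; (3,7)→{4,7}; (4,1)→{1,3}; (5,3)→{2,3,4}. Safe: 5, 8. Place at column 5.
Row 7: attacked by (1,6)→{6}; (2,2)→{2,7}; (3,7)→{3,7}; (4,1)→{1,4}; (5,3)→{1,3,5}; (6,5)→{4,5,6}. Safe: 8. Place at column 8.
Row 8: attacked by (1,6)→{6}; (2,2)→{2,8}; (3,7)→{2,7}; (4,1)→{1,5}; (5,3)→{3,6}; (6,5)→{3,5,7}; (7,8)→{7,8}. Safe: 4. Place at column 4.
Columns [6, 2, 7, 1, 3, 5, 8, 4], r−c [-5, 0, -4, 3, 2, 1, -1, 4], r+c [7, 4, 10, 5, 8, 11, 15, 12] are all distinct, so no two queens attack.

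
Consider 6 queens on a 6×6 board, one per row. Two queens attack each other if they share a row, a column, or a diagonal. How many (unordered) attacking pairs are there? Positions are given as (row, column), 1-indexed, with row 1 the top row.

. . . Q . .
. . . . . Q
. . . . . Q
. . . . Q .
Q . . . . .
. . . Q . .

4

Same column: (1,4)–(6,4) (column 4); (2,6)–(3,6) (column 6).
Same diagonal: (1,4)–(3,6) (|1−3| = |4−6| = 2); (3,6)–(4,5) (|3−4| = |6−5| = 1).
Total attacking pairs: 4.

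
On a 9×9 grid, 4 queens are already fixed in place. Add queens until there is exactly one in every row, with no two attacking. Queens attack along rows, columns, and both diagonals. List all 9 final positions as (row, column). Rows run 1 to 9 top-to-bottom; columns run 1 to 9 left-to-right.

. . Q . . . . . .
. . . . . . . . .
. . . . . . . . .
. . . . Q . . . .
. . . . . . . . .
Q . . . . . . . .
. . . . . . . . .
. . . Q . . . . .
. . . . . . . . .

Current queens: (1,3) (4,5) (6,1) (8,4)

Row 2: attacked by (1,3)→{2,3,4}; (4,5)→{3,5,7}; (6,1)→{1,5}; (8,4)→{4}. Safe: 6, 8, 9. Place at column 9.
Row 3: attacked by (1,3)→{1,3,5}; (2,9)→{8,9}; (4,5)→{4,5,6}; (6,1)→{1,4}; (8,4)→{4,9}. Safe: 2, 7. Place at column 2.
Row 5: attacked by (1,3)→{3,7}; (2,9)→{6,9}; (3,2)→{2,4}; (4,5)→{4,5,6}; (6,1)→{1,2}; (8,4)→{1,4,7}. Safe: 8. Place at column 8.
Row 7: attacked by (1,3)→{3,9}; (2,9)→{4,9}; (3,2)→{2,6}; (4,5)→{2,5,8}; (5,8)→{6,8}; (6,1)→{1,2}; (8,4)→{3,4,5}. Safe: 7. Place at column 7.
Row 9: attacked by (1,3)→{3}; (2,9)→{2,9}; (3,2)→{2,8}; (4,5)→{5}; (5,8)→{4,8}; (6,1)→{1,4}; (7,7)→{5,7,9}; (8,4)→{3,4,5}. Safe: 6. Place at column 6.
Columns [3, 9, 2, 5, 8, 1, 7, 4, 6], r−c [-2, -7, 1, -1, -3, 5, 0, 4, 3], r+c [4, 11, 5, 9, 13, 7, 14, 12, 15] are all distinct, so no two queens attack.

(1,3) (2,9) (3,2) (4,5) (5,8) (6,1) (7,7) (8,4) (9,6)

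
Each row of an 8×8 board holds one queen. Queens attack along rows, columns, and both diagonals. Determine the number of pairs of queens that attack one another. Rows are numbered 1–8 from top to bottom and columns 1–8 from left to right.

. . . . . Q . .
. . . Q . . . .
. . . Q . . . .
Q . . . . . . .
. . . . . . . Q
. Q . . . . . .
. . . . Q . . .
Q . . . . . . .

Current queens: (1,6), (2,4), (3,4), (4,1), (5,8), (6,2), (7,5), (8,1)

Same column: (2,4)–(3,4) (column 4); (4,1)–(8,1) (column 1).
Same diagonal: (1,6)–(3,4) (|1−3| = |6−4| = 2).
Total attacking pairs: 3.

3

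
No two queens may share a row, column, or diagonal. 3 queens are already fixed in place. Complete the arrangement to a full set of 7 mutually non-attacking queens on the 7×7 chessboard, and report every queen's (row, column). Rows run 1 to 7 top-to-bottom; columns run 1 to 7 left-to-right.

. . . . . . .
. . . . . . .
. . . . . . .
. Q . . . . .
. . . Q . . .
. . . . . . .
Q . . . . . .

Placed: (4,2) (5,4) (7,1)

(1,3) (2,5) (3,7) (4,2) (5,4) (6,6) (7,1)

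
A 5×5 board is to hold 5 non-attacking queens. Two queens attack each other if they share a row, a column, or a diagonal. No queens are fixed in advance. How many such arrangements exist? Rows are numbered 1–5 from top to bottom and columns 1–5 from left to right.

Branch on row 1: col 1 → 2; col 2 → 2; col 3 → 2; col 4 → 2; col 5 → 2.
Sum: 2 + 2 + 2 + 2 + 2 = 10.
(This is the classic 5-queens count.)

10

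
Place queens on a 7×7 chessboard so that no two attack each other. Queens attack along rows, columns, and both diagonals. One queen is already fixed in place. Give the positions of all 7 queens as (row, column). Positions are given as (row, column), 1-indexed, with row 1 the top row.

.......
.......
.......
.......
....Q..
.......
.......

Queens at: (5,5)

(1,2) (2,4) (3,1) (4,7) (5,5) (6,3) (7,6)

Row 1: attacked by (5,5)→{1,5}. Safe: 2, 3, 4, 6, 7. Place at column 2.
Row 2: attacked by (1,2)→{1,2,3}; (5,5)→{2,5}. Safe: 4, 6, 7. Place at column 4.
Row 3: attacked by (1,2)→{2,4}; (2,4)→{3,4,5}; (5,5)→{3,5,7}. Safe: 1, 6. Place at column 1.
Row 4: attacked by (1,2)→{2,5}; (2,4)→{2,4,6}; (3,1)→{1,2}; (5,5)→{4,5,6}. Safe: 3, 7. Place at column 7.
Row 6: attacked by (1,2)→{2,7}; (2,4)→{4}; (3,1)→{1,4}; (4,7)→{5,7}; (5,5)→{4,5,6}. Safe: 3. Place at column 3.
Row 7: attacked by (1,2)→{2}; (2,4)→{4}; (3,1)→{1,5}; (4,7)→{4,7}; (5,5)→{3,5,7}; (6,3)→{2,3,4}. Safe: 6. Place at column 6.
Columns [2, 4, 1, 7, 5, 3, 6], r−c [-1, -2, 2, -3, 0, 3, 1], r+c [3, 6, 4, 11, 10, 9, 13] are all distinct, so no two queens attack.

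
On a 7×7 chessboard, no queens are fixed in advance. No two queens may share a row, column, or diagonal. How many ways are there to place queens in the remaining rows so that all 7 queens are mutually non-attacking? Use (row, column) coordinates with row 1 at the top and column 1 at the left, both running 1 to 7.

40

Branch on row 1: col 1 → 4; col 2 → 7; col 3 → 6; col 4 → 6; col 5 → 6; col 6 → 7; col 7 → 4.
Sum: 4 + 7 + 6 + 6 + 6 + 7 + 4 = 40.
(This is the classic 7-queens count.)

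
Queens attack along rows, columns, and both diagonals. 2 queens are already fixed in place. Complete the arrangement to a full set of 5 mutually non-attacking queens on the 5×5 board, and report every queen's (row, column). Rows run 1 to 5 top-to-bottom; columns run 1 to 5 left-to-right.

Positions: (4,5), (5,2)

Row 1: attacked by (4,5)→{2,5}; (5,2)→{2}. Safe: 1, 3, 4. Place at column 4.
Row 2: attacked by (1,4)→{3,4,5}; (4,5)→{3,5}; (5,2)→{2,5}. Safe: 1. Place at column 1.
Row 3: attacked by (1,4)→{2,4}; (2,1)→{1,2}; (4,5)→{4,5}; (5,2)→{2,4}. Safe: 3. Place at column 3.
Columns [4, 1, 3, 5, 2], r−c [-3, 1, 0, -1, 3], r+c [5, 3, 6, 9, 7] are all distinct, so no two queens attack.

(1,4) (2,1) (3,3) (4,5) (5,2)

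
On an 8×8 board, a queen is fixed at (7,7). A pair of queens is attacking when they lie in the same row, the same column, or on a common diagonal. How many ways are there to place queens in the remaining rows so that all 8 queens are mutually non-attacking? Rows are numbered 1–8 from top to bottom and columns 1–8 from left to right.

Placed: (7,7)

16

Branch on row 1: col 2 → 3; col 3 → 5; col 4 → 2; col 5 → 1; col 6 → 3; col 8 → 2.
Sum: 3 + 5 + 2 + 1 + 3 + 2 = 16.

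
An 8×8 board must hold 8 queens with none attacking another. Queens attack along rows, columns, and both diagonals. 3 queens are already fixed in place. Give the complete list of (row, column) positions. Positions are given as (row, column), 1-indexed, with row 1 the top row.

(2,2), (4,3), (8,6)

(1,8) (2,2) (3,5) (4,3) (5,1) (6,7) (7,4) (8,6)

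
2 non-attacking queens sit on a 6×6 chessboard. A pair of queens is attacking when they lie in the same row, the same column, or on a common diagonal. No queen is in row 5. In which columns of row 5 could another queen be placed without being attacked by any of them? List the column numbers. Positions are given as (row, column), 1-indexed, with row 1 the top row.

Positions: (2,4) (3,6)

(2,4) attacks row 5 at column 4 and diagonals 1.
(3,6) attacks row 5 at column 6 and diagonals 4.
Attacked columns: {1, 4, 6}. Safe: {2, 3, 5}.

columns 2, 3, 5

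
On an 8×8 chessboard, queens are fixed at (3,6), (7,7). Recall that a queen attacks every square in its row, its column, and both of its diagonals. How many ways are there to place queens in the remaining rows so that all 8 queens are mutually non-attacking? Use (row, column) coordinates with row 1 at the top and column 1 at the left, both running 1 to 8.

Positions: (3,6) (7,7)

Branch on row 1: col 2 → 2; col 3 → 0; col 5 → 0.
Sum: 2 + 0 + 0 = 2.

2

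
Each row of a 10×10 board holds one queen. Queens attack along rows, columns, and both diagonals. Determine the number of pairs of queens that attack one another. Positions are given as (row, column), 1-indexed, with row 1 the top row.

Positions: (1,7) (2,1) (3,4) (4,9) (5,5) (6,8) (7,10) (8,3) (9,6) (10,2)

All columns are distinct and no two queens satisfy |Δrow| = |Δcol|, so no pair attacks.

0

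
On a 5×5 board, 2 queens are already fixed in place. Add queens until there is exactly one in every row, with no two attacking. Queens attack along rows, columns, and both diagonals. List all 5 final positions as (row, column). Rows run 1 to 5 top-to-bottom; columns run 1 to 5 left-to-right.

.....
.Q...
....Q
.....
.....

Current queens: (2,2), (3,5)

Row 1: attacked by (2,2)→{1,2,3}; (3,5)→{3,5}. Safe: 4. Place at column 4.
Row 4: attacked by (1,4)→{1,4}; (2,2)→{2,4}; (3,5)→{4,5}. Safe: 3. Place at column 3.
Row 5: attacked by (1,4)→{4}; (2,2)→{2,5}; (3,5)→{3,5}; (4,3)→{2,3,4}. Safe: 1. Place at column 1.
Columns [4, 2, 5, 3, 1], r−c [-3, 0, -2, 1, 4], r+c [5, 4, 8, 7, 6] are all distinct, so no two queens attack.

(1,4) (2,2) (3,5) (4,3) (5,1)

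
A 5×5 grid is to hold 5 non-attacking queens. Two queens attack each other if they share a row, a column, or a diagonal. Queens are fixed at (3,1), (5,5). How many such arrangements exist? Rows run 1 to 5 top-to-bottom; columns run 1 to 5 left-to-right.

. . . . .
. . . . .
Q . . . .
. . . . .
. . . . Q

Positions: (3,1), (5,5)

1

Branch on row 1: col 2 → 1; col 4 → 0.
Sum: 1 + 0 = 1.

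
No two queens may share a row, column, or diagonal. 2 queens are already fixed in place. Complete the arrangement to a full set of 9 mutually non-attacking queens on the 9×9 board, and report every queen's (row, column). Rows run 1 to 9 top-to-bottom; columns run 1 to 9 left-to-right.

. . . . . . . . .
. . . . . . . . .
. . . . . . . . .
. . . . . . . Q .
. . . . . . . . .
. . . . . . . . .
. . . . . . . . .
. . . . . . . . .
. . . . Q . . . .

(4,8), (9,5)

(1,7) (2,9) (3,3) (4,8) (5,2) (6,4) (7,6) (8,1) (9,5)

Row 1: attacked by (4,8)→{5,8}; (9,5)→{5}. Safe: 1, 2, 3, 4, 6, 7, 9. Place at column 7.
Row 2: attacked by (1,7)→{6,7,8}; (4,8)→{6,8}; (9,5)→{5}. Safe: 1, 2, 3, 4, 9. Place at column 9.
Row 3: attacked by (1,7)→{5,7,9}; (2,9)→{8,9}; (4,8)→{7,8,9}; (9,5)→{5}. Safe: 1, 2, 3, 4, 6. Place at column 3.
Row 5: attacked by (1,7)→{3,7}; (2,9)→{6,9}; (3,3)→{1,3,5}; (4,8)→{7,8,9}; (9,5)→{1,5,9}. Safe: 2, 4. Place at column 2.
Row 6: attacked by (1,7)→{2,7}; (2,9)→{5,9}; (3,3)→{3,6}; (4,8)→{6,8}; (5,2)→{1,2,3}; (9,5)→{2,5,8}. Safe: 4. Place at column 4.
Row 7: attacked by (1,7)→{1,7}; (2,9)→{4,9}; (3,3)→{3,7}; (4,8)→{5,8}; (5,2)→{2,4}; (6,4)→{3,4,5}; (9,5)→{3,5,7}. Safe: 6. Place at column 6.
Row 8: attacked by (1,7)→{7}; (2,9)→{3,9}; (3,3)→{3,8}; (4,8)→{4,8}; (5,2)→{2,5}; (6,4)→{2,4,6}; (7,6)→{5,6,7}; (9,5)→{4,5,6}. Safe: 1. Place at column 1.
Columns [7, 9, 3, 8, 2, 4, 6, 1, 5], r−c [-6, -7, 0, -4, 3, 2, 1, 7, 4], r+c [8, 11, 6, 12, 7, 10, 13, 9, 14] are all distinct, so no two queens attack.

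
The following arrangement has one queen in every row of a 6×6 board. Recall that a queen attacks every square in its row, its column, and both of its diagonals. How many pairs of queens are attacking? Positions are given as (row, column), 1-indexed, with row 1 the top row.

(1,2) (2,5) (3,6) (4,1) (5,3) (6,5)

2

Same column: (2,5)–(6,5) (column 5).
Same diagonal: (2,5)–(3,6) (|2−3| = |5−6| = 1).
Total attacking pairs: 2.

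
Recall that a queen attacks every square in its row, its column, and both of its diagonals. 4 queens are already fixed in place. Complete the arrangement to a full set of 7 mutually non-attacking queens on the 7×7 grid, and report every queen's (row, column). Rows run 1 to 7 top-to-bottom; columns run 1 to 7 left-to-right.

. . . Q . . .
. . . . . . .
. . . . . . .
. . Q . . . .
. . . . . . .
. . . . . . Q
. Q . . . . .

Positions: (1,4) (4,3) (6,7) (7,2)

Row 2: attacked by (1,4)→{3,4,5}; (4,3)→{1,3,5}; (6,7)→{3,7}; (7,2)→{2,7}. Safe: 6. Place at column 6.
Row 3: attacked by (1,4)→{2,4,6}; (2,6)→{5,6,7}; (4,3)→{2,3,4}; (6,7)→{4,7}; (7,2)→{2,6}. Safe: 1. Place at column 1.
Row 5: attacked by (1,4)→{4}; (2,6)→{3,6}; (3,1)→{1,3}; (4,3)→{2,3,4}; (6,7)→{6,7}; (7,2)→{2,4}. Safe: 5. Place at column 5.
Columns [4, 6, 1, 3, 5, 7, 2], r−c [-3, -4, 2, 1, 0, -1, 5], r+c [5, 8, 4, 7, 10, 13, 9] are all distinct, so no two queens attack.

(1,4) (2,6) (3,1) (4,3) (5,5) (6,7) (7,2)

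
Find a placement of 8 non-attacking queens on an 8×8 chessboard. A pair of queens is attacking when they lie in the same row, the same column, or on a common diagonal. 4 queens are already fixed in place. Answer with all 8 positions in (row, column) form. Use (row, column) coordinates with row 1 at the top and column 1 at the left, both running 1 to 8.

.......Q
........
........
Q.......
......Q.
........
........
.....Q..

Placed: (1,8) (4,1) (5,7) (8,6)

(1,8) (2,2) (3,4) (4,1) (5,7) (6,5) (7,3) (8,6)

Row 2: attacked by (1,8)→{7,8}; (4,1)→{1,3}; (5,7)→{4,7}; (8,6)→{6}. Safe: 2, 5. Place at column 2.
Row 3: attacked by (1,8)→{6,8}; (2,2)→{1,2,3}; (4,1)→{1,2}; (5,7)→{5,7}; (8,6)→{1,6}. Safe: 4. Place at column 4.
Row 6: attacked by (1,8)→{3,8}; (2,2)→{2,6}; (3,4)→{1,4,7}; (4,1)→{1,3}; (5,7)→{6,7,8}; (8,6)→{4,6,8}. Safe: 5. Place at column 5.
Row 7: attacked by (1,8)→{2,8}; (2,2)→{2,7}; (3,4)→{4,8}; (4,1)→{1,4}; (5,7)→{5,7}; (6,5)→{4,5,6}; (8,6)→{5,6,7}. Safe: 3. Place at column 3.
Columns [8, 2, 4, 1, 7, 5, 3, 6], r−c [-7, 0, -1, 3, -2, 1, 4, 2], r+c [9, 4, 7, 5, 12, 11, 10, 14] are all distinct, so no two queens attack.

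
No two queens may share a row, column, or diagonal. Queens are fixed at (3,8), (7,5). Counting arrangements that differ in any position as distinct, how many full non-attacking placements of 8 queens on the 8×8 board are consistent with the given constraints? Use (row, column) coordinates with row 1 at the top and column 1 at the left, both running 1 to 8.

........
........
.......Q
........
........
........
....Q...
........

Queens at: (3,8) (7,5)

3

Branch on row 1: col 1 → 0; col 2 → 0; col 3 → 1; col 4 → 2; col 7 → 0.
Sum: 0 + 0 + 1 + 2 + 0 = 3.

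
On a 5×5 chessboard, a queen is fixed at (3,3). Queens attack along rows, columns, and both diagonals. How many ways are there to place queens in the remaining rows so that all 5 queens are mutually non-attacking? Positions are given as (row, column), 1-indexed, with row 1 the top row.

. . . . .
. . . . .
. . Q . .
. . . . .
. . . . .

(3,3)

2

Branch on row 1: col 2 → 1; col 4 → 1.
Sum: 1 + 1 = 2.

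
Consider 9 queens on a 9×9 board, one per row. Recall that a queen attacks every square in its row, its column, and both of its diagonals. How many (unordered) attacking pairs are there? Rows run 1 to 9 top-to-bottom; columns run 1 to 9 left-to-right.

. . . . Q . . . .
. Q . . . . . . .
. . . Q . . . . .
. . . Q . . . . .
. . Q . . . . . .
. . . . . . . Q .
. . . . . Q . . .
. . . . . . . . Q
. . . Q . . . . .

Same column: (3,4)–(4,4) (column 4); (3,4)–(9,4) (column 4); (4,4)–(9,4) (column 4).
Same diagonal: (2,2)–(4,4) (|2−4| = |2−4| = 2); (3,4)–(8,9) (|3−8| = |4−9| = 5); (4,4)–(5,3) (|4−5| = |4−3| = 1); (7,6)–(9,4) (|7−9| = |6−4| = 2).
Total attacking pairs: 7.

7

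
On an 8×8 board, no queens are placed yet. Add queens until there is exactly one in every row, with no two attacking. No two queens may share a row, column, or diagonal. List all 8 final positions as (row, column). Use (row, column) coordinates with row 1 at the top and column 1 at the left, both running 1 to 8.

(1,6) (2,4) (3,1) (4,5) (5,8) (6,2) (7,7) (8,3)

Row 1: Safe: 1, 2, 3, 4, 5, 6, 7, 8. Place at column 6.
Row 2: attacked by (1,6)→{5,6,7}. Safe: 1, 2, 3, 4, 8. Place at column 4.
Row 3: attacked by (1,6)→{4,6,8}; (2,4)→{3,4,5}. Safe: 1, 2, 7. Place at column 1.
Row 4: attacked by (1,6)→{3,6}; (2,4)→{2,4,6}; (3,1)→{1,2}. Safe: 5, 7, 8. Place at column 5.
Row 5: attacked by (1,6)→{2,6}; (2,4)→{1,4,7}; (3,1)→{1,3}; (4,5)→{4,5,6}. Safe: 8. Place at column 8.
Row 6: attacked by (1,6)→{1,6}; (2,4)→{4,8}; (3,1)→{1,4}; (4,5)→{3,5,7}; (5,8)→{7,8}. Safe: 2. Place at column 2.
Row 7: attacked by (1,6)→{6}; (2,4)→{4}; (3,1)→{1,5}; (4,5)→{2,5,8}; (5,8)→{6,8}; (6,2)→{1,2,3}. Safe: 7. Place at column 7.
Row 8: attacked by (1,6)→{6}; (2,4)→{4}; (3,1)→{1,6}; (4,5)→{1,5}; (5,8)→{5,8}; (6,2)→{2,4}; (7,7)→{6,7,8}. Safe: 3. Place at column 3.
Columns [6, 4, 1, 5, 8, 2, 7, 3], r−c [-5, -2, 2, -1, -3, 4, 0, 5], r+c [7, 6, 4, 9, 13, 8, 14, 11] are all distinct, so no two queens attack.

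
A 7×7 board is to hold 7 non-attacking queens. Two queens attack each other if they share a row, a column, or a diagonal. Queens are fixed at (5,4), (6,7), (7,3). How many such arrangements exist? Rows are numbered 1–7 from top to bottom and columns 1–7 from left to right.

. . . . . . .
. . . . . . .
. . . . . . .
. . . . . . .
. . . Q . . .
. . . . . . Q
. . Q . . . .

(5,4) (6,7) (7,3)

1

Branch on row 1: col 1 → 0; col 5 → 0; col 6 → 1.
Sum: 0 + 0 + 1 = 1.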